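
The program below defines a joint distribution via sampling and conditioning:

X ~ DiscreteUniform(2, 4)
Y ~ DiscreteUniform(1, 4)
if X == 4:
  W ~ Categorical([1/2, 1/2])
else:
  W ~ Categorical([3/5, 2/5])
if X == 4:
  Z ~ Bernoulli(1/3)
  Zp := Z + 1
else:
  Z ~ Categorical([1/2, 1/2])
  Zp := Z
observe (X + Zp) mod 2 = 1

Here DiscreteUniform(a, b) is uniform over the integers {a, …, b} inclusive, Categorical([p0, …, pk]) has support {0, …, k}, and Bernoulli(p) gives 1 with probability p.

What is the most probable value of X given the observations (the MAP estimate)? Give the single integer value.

argmax_v P(X = v | obs) = 4

Enumerate traces; 24 have nonzero weight after conditioning:
  (X=2, Y=1, W=0, Z=1) weight 1/40
  (X=2, Y=1, W=1, Z=1) weight 1/60
  (X=2, Y=2, W=0, Z=1) weight 1/40
  (X=2, Y=2, W=1, Z=1) weight 1/60
  (X=2, Y=3, W=0, Z=1) weight 1/40
  (X=2, Y=3, W=1, Z=1) weight 1/60
  (X=2, Y=4, W=0, Z=1) weight 1/40
  (X=2, Y=4, W=1, Z=1) weight 1/60
  (X=3, Y=1, W=0, Z=0) weight 1/40
  (X=4, Y=1, W=0, Z=0) weight 1/36
  … 14 more
Group by X:
  weight(X=2) = 1/6
  weight(X=3) = 1/6
  weight(X=4) = 2/9
Total weight = 1/6 + 1/6 + 2/9 = 5/9
P(X=2 | obs) = 1/6 / 5/9 = 3/10
P(X=3 | obs) = 1/6 / 5/9 = 3/10
P(X=4 | obs) = 2/9 / 5/9 = 2/5
argmax = 4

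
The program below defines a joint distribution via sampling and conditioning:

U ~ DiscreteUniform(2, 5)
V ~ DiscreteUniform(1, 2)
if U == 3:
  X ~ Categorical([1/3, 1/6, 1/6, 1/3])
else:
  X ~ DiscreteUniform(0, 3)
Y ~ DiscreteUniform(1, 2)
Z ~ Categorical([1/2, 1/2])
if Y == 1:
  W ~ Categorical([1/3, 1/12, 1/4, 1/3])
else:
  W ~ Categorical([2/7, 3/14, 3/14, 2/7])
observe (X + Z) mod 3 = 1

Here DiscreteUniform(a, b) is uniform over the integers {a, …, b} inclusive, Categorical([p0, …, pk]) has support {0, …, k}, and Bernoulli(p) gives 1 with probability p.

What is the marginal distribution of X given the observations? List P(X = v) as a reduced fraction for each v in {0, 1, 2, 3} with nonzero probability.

Enumerate traces; 192 have nonzero weight after conditioning:
  (U=2, V=1, X=0, Y=1, Z=1, W=0) weight 1/384
  (U=2, V=1, X=0, Y=1, Z=1, W=1) weight 1/1536
  (U=2, V=1, X=0, Y=1, Z=1, W=2) weight 1/512
  (U=2, V=1, X=0, Y=1, Z=1, W=3) weight 1/384
  (U=2, V=1, X=0, Y=2, Z=1, W=0) weight 1/448
  (U=2, V=1, X=0, Y=2, Z=1, W=1) weight 3/1792
  (U=2, V=1, X=0, Y=2, Z=1, W=2) weight 3/1792
  (U=2, V=1, X=0, Y=2, Z=1, W=3) weight 1/448
  (U=2, V=1, X=1, Y=1, Z=0, W=0) weight 1/384
  (U=2, V=1, X=3, Y=1, Z=1, W=0) weight 1/384
  … 182 more
Group by X:
  weight(X=0) = 13/96
  weight(X=1) = 11/96
  weight(X=3) = 13/96
Total weight = 13/96 + 11/96 + 13/96 = 37/96
P(X=0 | obs) = 13/96 / 37/96 = 13/37
P(X=1 | obs) = 11/96 / 37/96 = 11/37
P(X=3 | obs) = 13/96 / 37/96 = 13/37

P(X=0) = 13/37, P(X=1) = 11/37, P(X=3) = 13/37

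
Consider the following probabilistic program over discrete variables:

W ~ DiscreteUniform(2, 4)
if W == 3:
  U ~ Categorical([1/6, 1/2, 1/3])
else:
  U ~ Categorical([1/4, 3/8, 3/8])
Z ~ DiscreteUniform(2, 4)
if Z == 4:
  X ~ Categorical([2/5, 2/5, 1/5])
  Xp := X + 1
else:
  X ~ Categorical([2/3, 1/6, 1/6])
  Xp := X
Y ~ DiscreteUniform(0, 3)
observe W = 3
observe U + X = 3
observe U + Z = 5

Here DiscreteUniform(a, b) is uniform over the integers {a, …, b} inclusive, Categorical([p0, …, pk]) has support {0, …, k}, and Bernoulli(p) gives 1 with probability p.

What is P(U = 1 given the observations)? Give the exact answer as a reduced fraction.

Enumerate traces; 8 have nonzero weight after conditioning:
  (W=3, U=1, Z=4, X=2, Y=0) weight 1/360
  (W=3, U=1, Z=4, X=2, Y=1) weight 1/360
  (W=3, U=1, Z=4, X=2, Y=2) weight 1/360
  (W=3, U=1, Z=4, X=2, Y=3) weight 1/360
  (W=3, U=2, Z=3, X=1, Y=0) weight 1/648
  (W=3, U=2, Z=3, X=1, Y=1) weight 1/648
  (W=3, U=2, Z=3, X=1, Y=2) weight 1/648
  (W=3, U=2, Z=3, X=1, Y=3) weight 1/648
Group by U:
  weight(U=1) = 1/90
  weight(U=2) = 1/162
Total weight = 1/90 + 1/162 = 7/405
P(U=1 | obs) = 1/90 / 7/405 = 9/14
P(U=2 | obs) = 1/162 / 7/405 = 5/14

P(U = 1 | obs) = 9/14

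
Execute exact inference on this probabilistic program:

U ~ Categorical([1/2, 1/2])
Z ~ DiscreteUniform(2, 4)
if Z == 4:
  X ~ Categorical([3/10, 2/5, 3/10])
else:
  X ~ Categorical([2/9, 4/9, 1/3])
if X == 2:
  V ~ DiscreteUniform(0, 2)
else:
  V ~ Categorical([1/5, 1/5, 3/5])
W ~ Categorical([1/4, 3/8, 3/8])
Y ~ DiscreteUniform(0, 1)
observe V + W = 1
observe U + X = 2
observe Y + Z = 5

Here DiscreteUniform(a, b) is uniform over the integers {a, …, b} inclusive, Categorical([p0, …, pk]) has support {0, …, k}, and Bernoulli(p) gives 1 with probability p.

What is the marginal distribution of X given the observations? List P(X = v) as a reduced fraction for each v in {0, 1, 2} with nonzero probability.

Enumerate traces; 4 have nonzero weight after conditioning:
  (U=0, Z=4, X=2, V=0, W=1, Y=1) weight 1/320
  (U=0, Z=4, X=2, V=1, W=0, Y=1) weight 1/480
  (U=1, Z=4, X=1, V=0, W=1, Y=1) weight 1/400
  (U=1, Z=4, X=1, V=1, W=0, Y=1) weight 1/600
Group by X:
  weight(X=1) = 1/240
  weight(X=2) = 1/192
Total weight = 1/240 + 1/192 = 3/320
P(X=1 | obs) = 1/240 / 3/320 = 4/9
P(X=2 | obs) = 1/192 / 3/320 = 5/9

P(X=1) = 4/9, P(X=2) = 5/9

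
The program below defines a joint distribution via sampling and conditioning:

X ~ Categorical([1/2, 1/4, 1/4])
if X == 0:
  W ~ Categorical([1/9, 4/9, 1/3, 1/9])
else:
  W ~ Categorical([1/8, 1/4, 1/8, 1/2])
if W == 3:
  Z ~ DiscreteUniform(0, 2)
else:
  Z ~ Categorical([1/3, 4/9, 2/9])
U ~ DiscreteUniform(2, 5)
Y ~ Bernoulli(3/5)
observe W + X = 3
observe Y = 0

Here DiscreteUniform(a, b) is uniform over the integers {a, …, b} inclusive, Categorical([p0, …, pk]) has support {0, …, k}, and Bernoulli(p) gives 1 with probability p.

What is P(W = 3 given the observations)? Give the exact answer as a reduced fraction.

Enumerate traces; 36 have nonzero weight after conditioning:
  (X=0, W=3, Z=0, U=2, Y=0) weight 1/540
  (X=0, W=3, Z=0, U=3, Y=0) weight 1/540
  (X=0, W=3, Z=0, U=4, Y=0) weight 1/540
  (X=0, W=3, Z=0, U=5, Y=0) weight 1/540
  (X=0, W=3, Z=1, U=2, Y=0) weight 1/540
  (X=0, W=3, Z=1, U=3, Y=0) weight 1/540
  (X=0, W=3, Z=1, U=4, Y=0) weight 1/540
  (X=0, W=3, Z=1, U=5, Y=0) weight 1/540
  (X=1, W=2, Z=0, U=2, Y=0) weight 1/960
  (X=2, W=1, Z=0, U=2, Y=0) weight 1/480
  … 26 more
Group by W:
  weight(W=1) = 1/40
  weight(W=2) = 1/80
  weight(W=3) = 1/45
Total weight = 1/40 + 1/80 + 1/45 = 43/720
P(W=1 | obs) = 1/40 / 43/720 = 18/43
P(W=2 | obs) = 1/80 / 43/720 = 9/43
P(W=3 | obs) = 1/45 / 43/720 = 16/43

P(W = 3 | obs) = 16/43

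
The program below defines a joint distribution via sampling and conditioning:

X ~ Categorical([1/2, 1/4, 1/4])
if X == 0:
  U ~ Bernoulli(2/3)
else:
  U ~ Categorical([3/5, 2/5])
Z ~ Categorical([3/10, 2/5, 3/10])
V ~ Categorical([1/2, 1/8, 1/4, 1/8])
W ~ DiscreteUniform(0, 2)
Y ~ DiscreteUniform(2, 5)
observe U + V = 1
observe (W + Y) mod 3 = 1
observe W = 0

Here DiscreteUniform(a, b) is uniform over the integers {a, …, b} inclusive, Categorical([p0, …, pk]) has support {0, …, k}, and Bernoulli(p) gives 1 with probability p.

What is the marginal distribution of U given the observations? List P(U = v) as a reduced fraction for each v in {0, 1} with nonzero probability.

Enumerate traces; 18 have nonzero weight after conditioning:
  (X=0, U=0, Z=0, V=1, W=0, Y=4) weight 1/1920
  (X=0, U=0, Z=1, V=1, W=0, Y=4) weight 1/1440
  (X=0, U=0, Z=2, V=1, W=0, Y=4) weight 1/1920
  (X=0, U=1, Z=0, V=0, W=0, Y=4) weight 1/240
  (X=0, U=1, Z=1, V=0, W=0, Y=4) weight 1/180
  (X=0, U=1, Z=2, V=0, W=0, Y=4) weight 1/240
  (X=1, U=0, Z=0, V=1, W=0, Y=4) weight 3/6400
  (X=1, U=0, Z=1, V=1, W=0, Y=4) weight 1/1600
  … 10 more
Group by U:
  weight(U=0) = 7/1440
  weight(U=1) = 1/45
Total weight = 7/1440 + 1/45 = 13/480
P(U=0 | obs) = 7/1440 / 13/480 = 7/39
P(U=1 | obs) = 1/45 / 13/480 = 32/39

P(U=0) = 7/39, P(U=1) = 32/39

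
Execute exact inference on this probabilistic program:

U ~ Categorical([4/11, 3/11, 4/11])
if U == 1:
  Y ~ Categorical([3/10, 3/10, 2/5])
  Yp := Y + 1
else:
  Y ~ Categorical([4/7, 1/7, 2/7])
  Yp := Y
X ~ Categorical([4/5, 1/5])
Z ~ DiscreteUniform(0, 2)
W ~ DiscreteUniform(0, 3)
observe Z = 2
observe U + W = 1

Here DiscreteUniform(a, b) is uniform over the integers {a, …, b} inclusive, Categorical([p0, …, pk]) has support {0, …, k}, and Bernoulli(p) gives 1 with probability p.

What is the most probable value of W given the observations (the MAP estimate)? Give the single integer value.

Enumerate traces; 12 have nonzero weight after conditioning:
  (U=0, Y=0, X=0, Z=2, W=1) weight 16/1155
  (U=0, Y=0, X=1, Z=2, W=1) weight 4/1155
  (U=0, Y=1, X=0, Z=2, W=1) weight 4/1155
  (U=0, Y=1, X=1, Z=2, W=1) weight 1/1155
  (U=0, Y=2, X=0, Z=2, W=1) weight 8/1155
  (U=0, Y=2, X=1, Z=2, W=1) weight 2/1155
  (U=1, Y=0, X=0, Z=2, W=0) weight 3/550
  (U=1, Y=0, X=1, Z=2, W=0) weight 3/2200
  … 4 more
Group by W:
  weight(W=0) = 1/44
  weight(W=1) = 1/33
Total weight = 1/44 + 1/33 = 7/132
P(W=0 | obs) = 1/44 / 7/132 = 3/7
P(W=1 | obs) = 1/33 / 7/132 = 4/7
argmax = 1

argmax_v P(W = v | obs) = 1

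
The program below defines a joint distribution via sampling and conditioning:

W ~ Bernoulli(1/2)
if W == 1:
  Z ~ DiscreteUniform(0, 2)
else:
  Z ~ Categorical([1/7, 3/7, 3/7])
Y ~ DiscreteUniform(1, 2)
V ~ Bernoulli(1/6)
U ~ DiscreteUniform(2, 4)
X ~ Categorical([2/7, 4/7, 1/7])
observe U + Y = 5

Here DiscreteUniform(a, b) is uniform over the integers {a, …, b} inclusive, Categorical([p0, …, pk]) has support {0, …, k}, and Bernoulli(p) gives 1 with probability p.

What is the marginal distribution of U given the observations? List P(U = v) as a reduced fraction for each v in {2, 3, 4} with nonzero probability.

Enumerate traces; 72 have nonzero weight after conditioning:
  (W=0, Z=0, Y=1, V=0, U=4, X=0) weight 5/1764
  (W=0, Z=0, Y=1, V=0, U=4, X=1) weight 5/882
  (W=0, Z=0, Y=1, V=0, U=4, X=2) weight 5/3528
  (W=0, Z=0, Y=1, V=1, U=4, X=0) weight 1/1764
  (W=0, Z=0, Y=1, V=1, U=4, X=1) weight 1/882
  (W=0, Z=0, Y=1, V=1, U=4, X=2) weight 1/3528
  (W=0, Z=0, Y=2, V=0, U=3, X=0) weight 5/1764
  (W=0, Z=0, Y=2, V=0, U=3, X=1) weight 5/882
  … 64 more
Group by U:
  weight(U=3) = 1/6
  weight(U=4) = 1/6
Total weight = 1/6 + 1/6 = 1/3
P(U=3 | obs) = 1/6 / 1/3 = 1/2
P(U=4 | obs) = 1/6 / 1/3 = 1/2

P(U=3) = 1/2, P(U=4) = 1/2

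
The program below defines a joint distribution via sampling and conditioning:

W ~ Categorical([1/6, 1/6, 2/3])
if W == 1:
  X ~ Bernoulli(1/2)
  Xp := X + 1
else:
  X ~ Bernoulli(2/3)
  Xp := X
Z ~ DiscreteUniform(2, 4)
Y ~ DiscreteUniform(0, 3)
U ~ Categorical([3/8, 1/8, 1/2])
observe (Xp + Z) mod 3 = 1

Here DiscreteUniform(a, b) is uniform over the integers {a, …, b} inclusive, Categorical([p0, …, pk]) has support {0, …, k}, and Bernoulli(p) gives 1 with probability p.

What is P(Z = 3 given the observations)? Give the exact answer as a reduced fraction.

Enumerate traces; 72 have nonzero weight after conditioning:
  (W=0, X=0, Z=4, Y=0, U=0) weight 1/576
  (W=0, X=0, Z=4, Y=0, U=1) weight 1/1728
  (W=0, X=0, Z=4, Y=0, U=2) weight 1/432
  (W=0, X=0, Z=4, Y=1, U=0) weight 1/576
  (W=0, X=0, Z=4, Y=1, U=1) weight 1/1728
  (W=0, X=0, Z=4, Y=1, U=2) weight 1/432
  (W=0, X=0, Z=4, Y=2, U=0) weight 1/576
  (W=0, X=0, Z=4, Y=2, U=1) weight 1/1728
  (W=0, X=1, Z=3, Y=0, U=0) weight 1/288
  (W=1, X=1, Z=2, Y=0, U=0) weight 1/384
  … 62 more
Group by Z:
  weight(Z=2) = 1/36
  weight(Z=3) = 23/108
  weight(Z=4) = 5/54
Total weight = 1/36 + 23/108 + 5/54 = 1/3
P(Z=2 | obs) = 1/36 / 1/3 = 1/12
P(Z=3 | obs) = 23/108 / 1/3 = 23/36
P(Z=4 | obs) = 5/54 / 1/3 = 5/18

P(Z = 3 | obs) = 23/36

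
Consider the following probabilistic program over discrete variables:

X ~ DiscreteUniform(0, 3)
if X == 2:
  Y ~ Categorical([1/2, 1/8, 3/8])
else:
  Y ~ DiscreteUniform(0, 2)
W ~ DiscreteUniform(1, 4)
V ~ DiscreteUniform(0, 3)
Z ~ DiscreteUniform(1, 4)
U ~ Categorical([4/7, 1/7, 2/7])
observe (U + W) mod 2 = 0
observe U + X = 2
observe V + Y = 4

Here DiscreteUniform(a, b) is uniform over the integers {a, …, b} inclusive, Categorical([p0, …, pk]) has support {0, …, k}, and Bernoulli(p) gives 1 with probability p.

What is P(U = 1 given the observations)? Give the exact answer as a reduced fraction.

Enumerate traces; 48 have nonzero weight after conditioning:
  (X=0, Y=1, W=2, V=3, Z=1, U=2) weight 1/2688
  (X=0, Y=1, W=2, V=3, Z=2, U=2) weight 1/2688
  (X=0, Y=1, W=2, V=3, Z=3, U=2) weight 1/2688
  (X=0, Y=1, W=2, V=3, Z=4, U=2) weight 1/2688
  (X=0, Y=1, W=4, V=3, Z=1, U=2) weight 1/2688
  (X=0, Y=1, W=4, V=3, Z=2, U=2) weight 1/2688
  (X=0, Y=1, W=4, V=3, Z=3, U=2) weight 1/2688
  (X=0, Y=1, W=4, V=3, Z=4, U=2) weight 1/2688
  (X=1, Y=1, W=1, V=3, Z=1, U=1) weight 1/5376
  (X=2, Y=1, W=2, V=3, Z=1, U=0) weight 1/3584
  … 38 more
Group by U:
  weight(U=0) = 1/112
  weight(U=1) = 1/336
  weight(U=2) = 1/168
Total weight = 1/112 + 1/336 + 1/168 = 1/56
P(U=0 | obs) = 1/112 / 1/56 = 1/2
P(U=1 | obs) = 1/336 / 1/56 = 1/6
P(U=2 | obs) = 1/168 / 1/56 = 1/3

P(U = 1 | obs) = 1/6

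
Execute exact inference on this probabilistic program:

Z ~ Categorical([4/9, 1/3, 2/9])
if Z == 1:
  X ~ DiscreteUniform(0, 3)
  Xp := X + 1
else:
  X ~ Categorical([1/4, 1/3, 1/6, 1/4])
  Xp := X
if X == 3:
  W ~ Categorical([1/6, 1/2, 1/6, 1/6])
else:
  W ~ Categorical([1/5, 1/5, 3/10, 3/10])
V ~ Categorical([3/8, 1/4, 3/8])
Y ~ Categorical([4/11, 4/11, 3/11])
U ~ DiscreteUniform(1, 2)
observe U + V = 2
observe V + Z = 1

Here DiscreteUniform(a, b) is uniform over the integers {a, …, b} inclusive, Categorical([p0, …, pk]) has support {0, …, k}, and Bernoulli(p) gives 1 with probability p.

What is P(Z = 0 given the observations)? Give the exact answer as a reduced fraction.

Enumerate traces; 96 have nonzero weight after conditioning:
  (Z=0, X=0, W=0, V=1, Y=0, U=1) weight 1/990
  (Z=0, X=0, W=0, V=1, Y=1, U=1) weight 1/990
  (Z=0, X=0, W=0, V=1, Y=2, U=1) weight 1/1320
  (Z=0, X=0, W=1, V=1, Y=0, U=1) weight 1/990
  (Z=0, X=0, W=1, V=1, Y=1, U=1) weight 1/990
  (Z=0, X=0, W=1, V=1, Y=2, U=1) weight 1/1320
  (Z=0, X=0, W=2, V=1, Y=0, U=1) weight 1/660
  (Z=0, X=0, W=2, V=1, Y=1, U=1) weight 1/660
  (Z=1, X=0, W=0, V=0, Y=0, U=2) weight 1/880
  … 87 more
Group by Z:
  weight(Z=0) = 1/18
  weight(Z=1) = 1/16
Total weight = 1/18 + 1/16 = 17/144
P(Z=0 | obs) = 1/18 / 17/144 = 8/17
P(Z=1 | obs) = 1/16 / 17/144 = 9/17

P(Z = 0 | obs) = 8/17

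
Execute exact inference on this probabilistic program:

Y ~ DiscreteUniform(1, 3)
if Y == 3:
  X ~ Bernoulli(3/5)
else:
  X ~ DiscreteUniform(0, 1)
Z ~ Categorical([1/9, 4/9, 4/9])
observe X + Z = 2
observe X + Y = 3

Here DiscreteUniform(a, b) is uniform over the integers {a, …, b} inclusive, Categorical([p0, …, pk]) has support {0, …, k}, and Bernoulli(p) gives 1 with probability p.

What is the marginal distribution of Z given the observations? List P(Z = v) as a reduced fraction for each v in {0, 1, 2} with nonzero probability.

P(Z=1) = 5/9, P(Z=2) = 4/9

Enumerate traces; 2 have nonzero weight after conditioning:
  (Y=2, X=1, Z=1) weight 2/27
  (Y=3, X=0, Z=2) weight 8/135
Group by Z:
  weight(Z=1) = 2/27
  weight(Z=2) = 8/135
Total weight = 2/27 + 8/135 = 2/15
P(Z=1 | obs) = 2/27 / 2/15 = 5/9
P(Z=2 | obs) = 8/135 / 2/15 = 4/9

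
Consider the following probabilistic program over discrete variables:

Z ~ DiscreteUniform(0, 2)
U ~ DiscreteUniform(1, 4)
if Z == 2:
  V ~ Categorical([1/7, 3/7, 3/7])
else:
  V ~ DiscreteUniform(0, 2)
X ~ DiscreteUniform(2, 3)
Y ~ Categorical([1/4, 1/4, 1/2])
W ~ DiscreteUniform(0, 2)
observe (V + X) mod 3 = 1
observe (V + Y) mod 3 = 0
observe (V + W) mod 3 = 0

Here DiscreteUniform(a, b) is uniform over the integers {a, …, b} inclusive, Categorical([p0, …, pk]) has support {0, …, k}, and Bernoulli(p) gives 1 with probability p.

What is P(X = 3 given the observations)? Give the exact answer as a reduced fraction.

P(X = 3 | obs) = 2/3

Enumerate traces; 24 have nonzero weight after conditioning:
  (Z=0, U=1, V=1, X=3, Y=2, W=2) weight 1/432
  (Z=0, U=1, V=2, X=2, Y=1, W=1) weight 1/864
  (Z=0, U=2, V=1, X=3, Y=2, W=2) weight 1/432
  (Z=0, U=2, V=2, X=2, Y=1, W=1) weight 1/864
  (Z=0, U=3, V=1, X=3, Y=2, W=2) weight 1/432
  (Z=0, U=3, V=2, X=2, Y=1, W=1) weight 1/864
  (Z=0, U=4, V=1, X=3, Y=2, W=2) weight 1/432
  (Z=0, U=4, V=2, X=2, Y=1, W=1) weight 1/864
  … 16 more
Group by X:
  weight(X=2) = 23/1512
  weight(X=3) = 23/756
Total weight = 23/1512 + 23/756 = 23/504
P(X=2 | obs) = 23/1512 / 23/504 = 1/3
P(X=3 | obs) = 23/756 / 23/504 = 2/3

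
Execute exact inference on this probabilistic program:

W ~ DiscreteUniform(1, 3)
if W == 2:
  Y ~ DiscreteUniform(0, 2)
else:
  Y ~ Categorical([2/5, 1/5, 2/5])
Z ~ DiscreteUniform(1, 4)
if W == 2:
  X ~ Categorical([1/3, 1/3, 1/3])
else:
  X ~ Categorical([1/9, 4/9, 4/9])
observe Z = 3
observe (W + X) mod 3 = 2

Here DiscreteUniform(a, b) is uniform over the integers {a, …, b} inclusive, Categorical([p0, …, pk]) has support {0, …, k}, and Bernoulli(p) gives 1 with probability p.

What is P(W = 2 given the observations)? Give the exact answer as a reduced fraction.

P(W = 2 | obs) = 3/11

Enumerate traces; 9 have nonzero weight after conditioning:
  (W=1, Y=0, Z=3, X=1) weight 2/135
  (W=1, Y=1, Z=3, X=1) weight 1/135
  (W=1, Y=2, Z=3, X=1) weight 2/135
  (W=2, Y=0, Z=3, X=0) weight 1/108
  (W=2, Y=1, Z=3, X=0) weight 1/108
  (W=2, Y=2, Z=3, X=0) weight 1/108
  (W=3, Y=0, Z=3, X=2) weight 2/135
  (W=3, Y=1, Z=3, X=2) weight 1/135
  … 1 more
Group by W:
  weight(W=1) = 1/27
  weight(W=2) = 1/36
  weight(W=3) = 1/27
Total weight = 1/27 + 1/36 + 1/27 = 11/108
P(W=1 | obs) = 1/27 / 11/108 = 4/11
P(W=2 | obs) = 1/36 / 11/108 = 3/11
P(W=3 | obs) = 1/27 / 11/108 = 4/11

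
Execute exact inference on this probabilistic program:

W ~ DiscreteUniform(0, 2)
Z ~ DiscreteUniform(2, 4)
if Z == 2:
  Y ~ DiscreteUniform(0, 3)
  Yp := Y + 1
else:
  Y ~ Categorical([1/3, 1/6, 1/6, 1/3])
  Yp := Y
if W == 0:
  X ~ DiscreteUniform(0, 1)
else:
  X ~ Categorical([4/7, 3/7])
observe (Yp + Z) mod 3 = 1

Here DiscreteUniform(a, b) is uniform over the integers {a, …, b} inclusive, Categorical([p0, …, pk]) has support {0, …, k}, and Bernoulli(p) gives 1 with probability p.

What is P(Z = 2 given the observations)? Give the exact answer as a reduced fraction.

P(Z = 2 | obs) = 3/13

Enumerate traces; 24 have nonzero weight after conditioning:
  (W=0, Z=2, Y=1, X=0) weight 1/72
  (W=0, Z=2, Y=1, X=1) weight 1/72
  (W=0, Z=3, Y=1, X=0) weight 1/108
  (W=0, Z=3, Y=1, X=1) weight 1/108
  (W=0, Z=4, Y=0, X=0) weight 1/54
  (W=0, Z=4, Y=0, X=1) weight 1/54
  (W=0, Z=4, Y=3, X=0) weight 1/54
  (W=0, Z=4, Y=3, X=1) weight 1/54
  … 16 more
Group by Z:
  weight(Z=2) = 1/12
  weight(Z=3) = 1/18
  weight(Z=4) = 2/9
Total weight = 1/12 + 1/18 + 2/9 = 13/36
P(Z=2 | obs) = 1/12 / 13/36 = 3/13
P(Z=3 | obs) = 1/18 / 13/36 = 2/13
P(Z=4 | obs) = 2/9 / 13/36 = 8/13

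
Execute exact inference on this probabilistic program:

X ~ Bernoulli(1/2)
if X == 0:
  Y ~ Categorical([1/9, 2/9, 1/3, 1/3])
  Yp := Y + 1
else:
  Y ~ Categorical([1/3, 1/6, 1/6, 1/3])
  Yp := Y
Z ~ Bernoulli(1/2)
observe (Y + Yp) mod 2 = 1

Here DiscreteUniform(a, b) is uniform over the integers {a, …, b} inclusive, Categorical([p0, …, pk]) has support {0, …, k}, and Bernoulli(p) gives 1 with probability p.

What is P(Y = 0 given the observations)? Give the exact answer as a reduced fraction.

P(Y = 0 | obs) = 1/9

Enumerate traces; 8 have nonzero weight after conditioning:
  (X=0, Y=0, Z=0) weight 1/36
  (X=0, Y=0, Z=1) weight 1/36
  (X=0, Y=1, Z=0) weight 1/18
  (X=0, Y=1, Z=1) weight 1/18
  (X=0, Y=2, Z=0) weight 1/12
  (X=0, Y=2, Z=1) weight 1/12
  (X=0, Y=3, Z=0) weight 1/12
  (X=0, Y=3, Z=1) weight 1/12
Group by Y:
  weight(Y=0) = 1/18
  weight(Y=1) = 1/9
  weight(Y=2) = 1/6
  weight(Y=3) = 1/6
Total weight = 1/18 + 1/9 + 1/6 + 1/6 = 1/2
P(Y=0 | obs) = 1/18 / 1/2 = 1/9
P(Y=1 | obs) = 1/9 / 1/2 = 2/9
P(Y=2 | obs) = 1/6 / 1/2 = 1/3
P(Y=3 | obs) = 1/6 / 1/2 = 1/3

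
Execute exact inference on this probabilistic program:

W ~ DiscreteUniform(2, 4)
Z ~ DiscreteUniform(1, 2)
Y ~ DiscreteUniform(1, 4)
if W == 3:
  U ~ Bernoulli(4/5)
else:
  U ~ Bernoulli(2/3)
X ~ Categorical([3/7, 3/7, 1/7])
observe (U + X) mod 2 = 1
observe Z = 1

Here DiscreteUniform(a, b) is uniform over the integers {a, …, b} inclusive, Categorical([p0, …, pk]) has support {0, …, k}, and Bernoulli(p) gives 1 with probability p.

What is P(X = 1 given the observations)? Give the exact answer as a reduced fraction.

P(X = 1 | obs) = 39/167

Enumerate traces; 36 have nonzero weight after conditioning:
  (W=2, Z=1, Y=1, U=0, X=1) weight 1/168
  (W=2, Z=1, Y=1, U=1, X=0) weight 1/84
  (W=2, Z=1, Y=1, U=1, X=2) weight 1/252
  (W=2, Z=1, Y=2, U=0, X=1) weight 1/168
  (W=2, Z=1, Y=2, U=1, X=0) weight 1/84
  (W=2, Z=1, Y=2, U=1, X=2) weight 1/252
  (W=2, Z=1, Y=3, U=0, X=1) weight 1/168
  (W=2, Z=1, Y=3, U=1, X=0) weight 1/84
  … 28 more
Group by X:
  weight(X=0) = 16/105
  weight(X=1) = 13/210
  weight(X=2) = 16/315
Total weight = 16/105 + 13/210 + 16/315 = 167/630
P(X=0 | obs) = 16/105 / 167/630 = 96/167
P(X=1 | obs) = 13/210 / 167/630 = 39/167
P(X=2 | obs) = 16/315 / 167/630 = 32/167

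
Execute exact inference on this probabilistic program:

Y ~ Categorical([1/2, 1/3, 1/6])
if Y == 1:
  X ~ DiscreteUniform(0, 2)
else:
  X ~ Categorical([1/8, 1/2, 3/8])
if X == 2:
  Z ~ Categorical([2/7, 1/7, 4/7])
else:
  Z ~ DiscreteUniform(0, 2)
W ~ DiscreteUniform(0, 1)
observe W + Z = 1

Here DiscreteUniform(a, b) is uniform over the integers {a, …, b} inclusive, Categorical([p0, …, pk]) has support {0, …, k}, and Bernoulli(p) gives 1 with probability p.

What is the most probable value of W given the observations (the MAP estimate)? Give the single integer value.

Enumerate traces; 18 have nonzero weight after conditioning:
  (Y=0, X=0, Z=0, W=1) weight 1/96
  (Y=0, X=0, Z=1, W=0) weight 1/96
  (Y=0, X=1, Z=0, W=1) weight 1/24
  (Y=0, X=1, Z=1, W=0) weight 1/24
  (Y=0, X=2, Z=0, W=1) weight 3/112
  (Y=0, X=2, Z=1, W=0) weight 3/224
  (Y=1, X=0, Z=0, W=1) weight 1/54
  (Y=1, X=0, Z=1, W=0) weight 1/54
  … 10 more
Group by W:
  weight(W=0) = 25/189
  weight(W=1) = 239/1512
Total weight = 25/189 + 239/1512 = 439/1512
P(W=0 | obs) = 25/189 / 439/1512 = 200/439
P(W=1 | obs) = 239/1512 / 439/1512 = 239/439
argmax = 1

argmax_v P(W = v | obs) = 1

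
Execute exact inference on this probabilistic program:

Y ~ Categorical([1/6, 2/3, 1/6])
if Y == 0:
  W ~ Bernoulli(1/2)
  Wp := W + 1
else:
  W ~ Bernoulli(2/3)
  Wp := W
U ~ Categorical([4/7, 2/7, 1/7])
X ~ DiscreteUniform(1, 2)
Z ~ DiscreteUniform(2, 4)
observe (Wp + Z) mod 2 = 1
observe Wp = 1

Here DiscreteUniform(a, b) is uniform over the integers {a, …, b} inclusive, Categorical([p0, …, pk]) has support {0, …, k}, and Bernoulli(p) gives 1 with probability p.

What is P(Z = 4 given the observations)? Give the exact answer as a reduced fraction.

Enumerate traces; 36 have nonzero weight after conditioning:
  (Y=0, W=0, U=0, X=1, Z=2) weight 1/126
  (Y=0, W=0, U=0, X=1, Z=4) weight 1/126
  (Y=0, W=0, U=0, X=2, Z=2) weight 1/126
  (Y=0, W=0, U=0, X=2, Z=4) weight 1/126
  (Y=0, W=0, U=1, X=1, Z=2) weight 1/252
  (Y=0, W=0, U=1, X=1, Z=4) weight 1/252
  (Y=0, W=0, U=1, X=2, Z=2) weight 1/252
  (Y=0, W=0, U=1, X=2, Z=4) weight 1/252
  … 28 more
Group by Z:
  weight(Z=2) = 23/108
  weight(Z=4) = 23/108
Total weight = 23/108 + 23/108 = 23/54
P(Z=2 | obs) = 23/108 / 23/54 = 1/2
P(Z=4 | obs) = 23/108 / 23/54 = 1/2

P(Z = 4 | obs) = 1/2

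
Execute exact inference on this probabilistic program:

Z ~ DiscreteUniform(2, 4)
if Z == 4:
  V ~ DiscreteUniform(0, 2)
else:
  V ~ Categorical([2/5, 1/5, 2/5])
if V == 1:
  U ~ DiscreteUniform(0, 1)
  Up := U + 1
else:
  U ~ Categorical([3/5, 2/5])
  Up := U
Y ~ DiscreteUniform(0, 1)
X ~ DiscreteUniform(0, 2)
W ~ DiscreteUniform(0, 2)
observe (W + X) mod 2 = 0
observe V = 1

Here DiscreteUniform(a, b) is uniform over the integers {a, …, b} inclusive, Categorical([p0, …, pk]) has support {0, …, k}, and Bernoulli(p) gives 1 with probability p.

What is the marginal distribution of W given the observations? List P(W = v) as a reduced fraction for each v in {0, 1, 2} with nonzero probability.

Enumerate traces; 60 have nonzero weight after conditioning:
  (Z=2, V=1, U=0, Y=0, X=0, W=0) weight 1/540
  (Z=2, V=1, U=0, Y=0, X=0, W=2) weight 1/540
  (Z=2, V=1, U=0, Y=0, X=1, W=1) weight 1/540
  (Z=2, V=1, U=0, Y=0, X=2, W=0) weight 1/540
  (Z=2, V=1, U=0, Y=0, X=2, W=2) weight 1/540
  (Z=2, V=1, U=0, Y=1, X=0, W=0) weight 1/540
  (Z=2, V=1, U=0, Y=1, X=0, W=2) weight 1/540
  (Z=2, V=1, U=0, Y=1, X=1, W=1) weight 1/540
  … 52 more
Group by W:
  weight(W=0) = 22/405
  weight(W=1) = 11/405
  weight(W=2) = 22/405
Total weight = 22/405 + 11/405 + 22/405 = 11/81
P(W=0 | obs) = 22/405 / 11/81 = 2/5
P(W=1 | obs) = 11/405 / 11/81 = 1/5
P(W=2 | obs) = 22/405 / 11/81 = 2/5

P(W=0) = 2/5, P(W=1) = 1/5, P(W=2) = 2/5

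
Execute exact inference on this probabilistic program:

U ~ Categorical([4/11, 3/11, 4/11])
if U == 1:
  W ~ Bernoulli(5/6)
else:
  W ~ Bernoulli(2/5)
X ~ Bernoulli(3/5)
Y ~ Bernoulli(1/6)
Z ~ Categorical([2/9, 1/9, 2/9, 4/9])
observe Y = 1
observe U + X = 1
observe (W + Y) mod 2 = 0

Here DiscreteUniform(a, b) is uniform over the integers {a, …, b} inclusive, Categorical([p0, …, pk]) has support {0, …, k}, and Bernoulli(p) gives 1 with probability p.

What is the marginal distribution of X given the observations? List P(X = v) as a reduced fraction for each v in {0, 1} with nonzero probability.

Enumerate traces; 8 have nonzero weight after conditioning:
  (U=0, W=1, X=1, Y=1, Z=0) weight 8/2475
  (U=0, W=1, X=1, Y=1, Z=1) weight 4/2475
  (U=0, W=1, X=1, Y=1, Z=2) weight 8/2475
  (U=0, W=1, X=1, Y=1, Z=3) weight 16/2475
  (U=1, W=1, X=0, Y=1, Z=0) weight 1/297
  (U=1, W=1, X=0, Y=1, Z=1) weight 1/594
  (U=1, W=1, X=0, Y=1, Z=2) weight 1/297
  (U=1, W=1, X=0, Y=1, Z=3) weight 2/297
Group by X:
  weight(X=0) = 1/66
  weight(X=1) = 4/275
Total weight = 1/66 + 4/275 = 49/1650
P(X=0 | obs) = 1/66 / 49/1650 = 25/49
P(X=1 | obs) = 4/275 / 49/1650 = 24/49

P(X=0) = 25/49, P(X=1) = 24/49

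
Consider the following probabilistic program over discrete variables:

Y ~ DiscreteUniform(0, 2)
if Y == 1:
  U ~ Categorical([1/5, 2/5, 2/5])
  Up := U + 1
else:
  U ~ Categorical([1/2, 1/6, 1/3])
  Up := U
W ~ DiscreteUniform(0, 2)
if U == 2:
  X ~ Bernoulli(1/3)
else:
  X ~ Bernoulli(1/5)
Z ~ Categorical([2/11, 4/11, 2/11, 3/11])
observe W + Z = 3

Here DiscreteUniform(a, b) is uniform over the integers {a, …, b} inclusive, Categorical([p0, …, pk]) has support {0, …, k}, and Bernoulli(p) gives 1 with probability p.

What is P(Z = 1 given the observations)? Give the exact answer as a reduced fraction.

Enumerate traces; 54 have nonzero weight after conditioning:
  (Y=0, U=0, W=0, X=0, Z=3) weight 2/165
  (Y=0, U=0, W=0, X=1, Z=3) weight 1/330
  (Y=0, U=0, W=1, X=0, Z=2) weight 4/495
  (Y=0, U=0, W=1, X=1, Z=2) weight 1/495
  (Y=0, U=0, W=2, X=0, Z=1) weight 8/495
  (Y=0, U=0, W=2, X=1, Z=1) weight 2/495
  (Y=0, U=1, W=0, X=0, Z=3) weight 2/495
  (Y=0, U=1, W=0, X=1, Z=3) weight 1/990
  … 46 more
Group by Z:
  weight(Z=1) = 4/33
  weight(Z=2) = 2/33
  weight(Z=3) = 1/11
Total weight = 4/33 + 2/33 + 1/11 = 3/11
P(Z=1 | obs) = 4/33 / 3/11 = 4/9
P(Z=2 | obs) = 2/33 / 3/11 = 2/9
P(Z=3 | obs) = 1/11 / 3/11 = 1/3

P(Z = 1 | obs) = 4/9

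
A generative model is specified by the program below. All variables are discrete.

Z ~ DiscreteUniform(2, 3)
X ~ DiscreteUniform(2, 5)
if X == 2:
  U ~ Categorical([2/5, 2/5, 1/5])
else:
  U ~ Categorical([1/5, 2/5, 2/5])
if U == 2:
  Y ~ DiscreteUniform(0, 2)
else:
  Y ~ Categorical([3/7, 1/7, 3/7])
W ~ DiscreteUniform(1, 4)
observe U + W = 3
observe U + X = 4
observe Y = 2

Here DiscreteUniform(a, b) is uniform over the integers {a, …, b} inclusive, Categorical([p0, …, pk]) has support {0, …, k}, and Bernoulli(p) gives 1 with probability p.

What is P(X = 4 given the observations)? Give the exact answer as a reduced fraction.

P(X = 4 | obs) = 9/34

Enumerate traces; 6 have nonzero weight after conditioning:
  (Z=2, X=2, U=2, Y=2, W=1) weight 1/480
  (Z=2, X=3, U=1, Y=2, W=2) weight 3/560
  (Z=2, X=4, U=0, Y=2, W=3) weight 3/1120
  (Z=3, X=2, U=2, Y=2, W=1) weight 1/480
  (Z=3, X=3, U=1, Y=2, W=2) weight 3/560
  (Z=3, X=4, U=0, Y=2, W=3) weight 3/1120
Group by X:
  weight(X=2) = 1/240
  weight(X=3) = 3/280
  weight(X=4) = 3/560
Total weight = 1/240 + 3/280 + 3/560 = 17/840
P(X=2 | obs) = 1/240 / 17/840 = 7/34
P(X=3 | obs) = 3/280 / 17/840 = 9/17
P(X=4 | obs) = 3/560 / 17/840 = 9/34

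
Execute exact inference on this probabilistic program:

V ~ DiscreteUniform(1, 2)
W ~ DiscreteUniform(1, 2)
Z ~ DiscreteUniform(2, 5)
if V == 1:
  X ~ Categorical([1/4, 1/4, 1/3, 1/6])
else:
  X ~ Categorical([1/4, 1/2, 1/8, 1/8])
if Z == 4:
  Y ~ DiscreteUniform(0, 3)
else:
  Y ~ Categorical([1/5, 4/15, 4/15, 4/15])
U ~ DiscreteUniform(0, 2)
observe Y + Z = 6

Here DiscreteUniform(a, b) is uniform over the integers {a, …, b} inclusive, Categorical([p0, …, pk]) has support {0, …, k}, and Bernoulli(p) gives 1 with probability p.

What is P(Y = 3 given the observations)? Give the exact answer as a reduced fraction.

P(Y = 3 | obs) = 16/47

Enumerate traces; 144 have nonzero weight after conditioning:
  (V=1, W=1, Z=3, X=0, Y=3, U=0) weight 1/720
  (V=1, W=1, Z=3, X=0, Y=3, U=1) weight 1/720
  (V=1, W=1, Z=3, X=0, Y=3, U=2) weight 1/720
  (V=1, W=1, Z=3, X=1, Y=3, U=0) weight 1/720
  (V=1, W=1, Z=3, X=1, Y=3, U=1) weight 1/720
  (V=1, W=1, Z=3, X=1, Y=3, U=2) weight 1/720
  (V=1, W=1, Z=3, X=2, Y=3, U=0) weight 1/540
  (V=1, W=1, Z=3, X=2, Y=3, U=1) weight 1/540
  (V=1, W=1, Z=4, X=0, Y=2, U=0) weight 1/768
  (V=1, W=1, Z=5, X=0, Y=1, U=0) weight 1/720
  … 134 more
Group by Y:
  weight(Y=1) = 1/15
  weight(Y=2) = 1/16
  weight(Y=3) = 1/15
Total weight = 1/15 + 1/16 + 1/15 = 47/240
P(Y=1 | obs) = 1/15 / 47/240 = 16/47
P(Y=2 | obs) = 1/16 / 47/240 = 15/47
P(Y=3 | obs) = 1/15 / 47/240 = 16/47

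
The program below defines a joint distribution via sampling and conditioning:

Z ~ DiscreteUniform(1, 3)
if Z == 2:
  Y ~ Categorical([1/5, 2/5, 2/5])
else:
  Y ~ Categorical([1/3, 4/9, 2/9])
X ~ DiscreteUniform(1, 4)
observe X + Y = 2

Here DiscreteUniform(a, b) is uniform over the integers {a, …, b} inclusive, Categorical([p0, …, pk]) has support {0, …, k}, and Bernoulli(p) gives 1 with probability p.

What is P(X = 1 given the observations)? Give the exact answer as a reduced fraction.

Enumerate traces; 6 have nonzero weight after conditioning:
  (Z=1, Y=0, X=2) weight 1/36
  (Z=1, Y=1, X=1) weight 1/27
  (Z=2, Y=0, X=2) weight 1/60
  (Z=2, Y=1, X=1) weight 1/30
  (Z=3, Y=0, X=2) weight 1/36
  (Z=3, Y=1, X=1) weight 1/27
Group by X:
  weight(X=1) = 29/270
  weight(X=2) = 13/180
Total weight = 29/270 + 13/180 = 97/540
P(X=1 | obs) = 29/270 / 97/540 = 58/97
P(X=2 | obs) = 13/180 / 97/540 = 39/97

P(X = 1 | obs) = 58/97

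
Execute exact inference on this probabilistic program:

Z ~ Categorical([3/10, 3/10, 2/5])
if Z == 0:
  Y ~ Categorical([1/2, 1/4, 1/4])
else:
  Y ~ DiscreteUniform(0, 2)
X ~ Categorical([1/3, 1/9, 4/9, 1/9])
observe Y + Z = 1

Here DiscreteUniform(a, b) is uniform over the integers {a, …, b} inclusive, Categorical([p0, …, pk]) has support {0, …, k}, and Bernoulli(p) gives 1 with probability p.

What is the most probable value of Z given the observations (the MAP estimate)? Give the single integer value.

argmax_v P(Z = v | obs) = 1

Enumerate traces; 8 have nonzero weight after conditioning:
  (Z=0, Y=1, X=0) weight 1/40
  (Z=0, Y=1, X=1) weight 1/120
  (Z=0, Y=1, X=2) weight 1/30
  (Z=0, Y=1, X=3) weight 1/120
  (Z=1, Y=0, X=0) weight 1/30
  (Z=1, Y=0, X=1) weight 1/90
  (Z=1, Y=0, X=2) weight 2/45
  (Z=1, Y=0, X=3) weight 1/90
Group by Z:
  weight(Z=0) = 3/40
  weight(Z=1) = 1/10
Total weight = 3/40 + 1/10 = 7/40
P(Z=0 | obs) = 3/40 / 7/40 = 3/7
P(Z=1 | obs) = 1/10 / 7/40 = 4/7
argmax = 1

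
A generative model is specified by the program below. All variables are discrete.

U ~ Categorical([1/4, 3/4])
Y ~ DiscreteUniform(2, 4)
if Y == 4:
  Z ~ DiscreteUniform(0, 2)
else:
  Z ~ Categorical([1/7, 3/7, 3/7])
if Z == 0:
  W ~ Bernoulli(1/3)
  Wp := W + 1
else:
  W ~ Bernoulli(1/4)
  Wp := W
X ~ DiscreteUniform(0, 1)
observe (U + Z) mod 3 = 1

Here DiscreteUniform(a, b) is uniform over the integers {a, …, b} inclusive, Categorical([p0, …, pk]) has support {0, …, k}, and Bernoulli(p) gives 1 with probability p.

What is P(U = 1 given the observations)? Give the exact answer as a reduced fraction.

Enumerate traces; 24 have nonzero weight after conditioning:
  (U=0, Y=2, Z=1, W=0, X=0) weight 3/224
  (U=0, Y=2, Z=1, W=0, X=1) weight 3/224
  (U=0, Y=2, Z=1, W=1, X=0) weight 1/224
  (U=0, Y=2, Z=1, W=1, X=1) weight 1/224
  (U=0, Y=3, Z=1, W=0, X=0) weight 3/224
  (U=0, Y=3, Z=1, W=0, X=1) weight 3/224
  (U=0, Y=3, Z=1, W=1, X=0) weight 1/224
  (U=0, Y=3, Z=1, W=1, X=1) weight 1/224
  (U=1, Y=2, Z=0, W=0, X=0) weight 1/84
  … 15 more
Group by U:
  weight(U=0) = 25/252
  weight(U=1) = 13/84
Total weight = 25/252 + 13/84 = 16/63
P(U=0 | obs) = 25/252 / 16/63 = 25/64
P(U=1 | obs) = 13/84 / 16/63 = 39/64

P(U = 1 | obs) = 39/64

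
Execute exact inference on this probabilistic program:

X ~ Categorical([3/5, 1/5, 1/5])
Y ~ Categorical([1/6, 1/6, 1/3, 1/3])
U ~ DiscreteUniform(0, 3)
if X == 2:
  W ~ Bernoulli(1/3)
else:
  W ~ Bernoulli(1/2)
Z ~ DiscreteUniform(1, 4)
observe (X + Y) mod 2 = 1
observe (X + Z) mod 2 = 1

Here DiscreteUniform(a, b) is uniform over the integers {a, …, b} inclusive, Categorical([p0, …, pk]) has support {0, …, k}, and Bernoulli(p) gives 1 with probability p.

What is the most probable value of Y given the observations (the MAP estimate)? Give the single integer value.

argmax_v P(Y = v | obs) = 3

Enumerate traces; 96 have nonzero weight after conditioning:
  (X=0, Y=1, U=0, W=0, Z=1) weight 1/320
  (X=0, Y=1, U=0, W=0, Z=3) weight 1/320
  (X=0, Y=1, U=0, W=1, Z=1) weight 1/320
  (X=0, Y=1, U=0, W=1, Z=3) weight 1/320
  (X=0, Y=1, U=1, W=0, Z=1) weight 1/320
  (X=0, Y=1, U=1, W=0, Z=3) weight 1/320
  (X=0, Y=1, U=1, W=1, Z=1) weight 1/320
  (X=0, Y=1, U=1, W=1, Z=3) weight 1/320
  (X=0, Y=3, U=0, W=0, Z=1) weight 1/160
  (X=1, Y=0, U=0, W=0, Z=2) weight 1/960
  … 86 more
Group by Y:
  weight(Y=0) = 1/60
  weight(Y=1) = 1/15
  weight(Y=2) = 1/30
  weight(Y=3) = 2/15
Total weight = 1/60 + 1/15 + 1/30 + 2/15 = 1/4
P(Y=0 | obs) = 1/60 / 1/4 = 1/15
P(Y=1 | obs) = 1/15 / 1/4 = 4/15
P(Y=2 | obs) = 1/30 / 1/4 = 2/15
P(Y=3 | obs) = 2/15 / 1/4 = 8/15
argmax = 3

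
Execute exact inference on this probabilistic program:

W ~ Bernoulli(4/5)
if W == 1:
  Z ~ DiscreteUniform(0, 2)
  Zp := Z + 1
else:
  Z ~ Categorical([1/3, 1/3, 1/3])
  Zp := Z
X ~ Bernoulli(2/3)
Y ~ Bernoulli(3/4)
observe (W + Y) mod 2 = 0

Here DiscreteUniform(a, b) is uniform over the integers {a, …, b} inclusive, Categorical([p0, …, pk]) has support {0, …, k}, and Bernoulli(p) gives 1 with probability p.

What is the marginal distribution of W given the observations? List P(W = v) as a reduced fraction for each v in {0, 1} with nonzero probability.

P(W=0) = 1/13, P(W=1) = 12/13

Enumerate traces; 12 have nonzero weight after conditioning:
  (W=0, Z=0, X=0, Y=0) weight 1/180
  (W=0, Z=0, X=1, Y=0) weight 1/90
  (W=0, Z=1, X=0, Y=0) weight 1/180
  (W=0, Z=1, X=1, Y=0) weight 1/90
  (W=0, Z=2, X=0, Y=0) weight 1/180
  (W=0, Z=2, X=1, Y=0) weight 1/90
  (W=1, Z=0, X=0, Y=1) weight 1/15
  (W=1, Z=0, X=1, Y=1) weight 2/15
  … 4 more
Group by W:
  weight(W=0) = 1/20
  weight(W=1) = 3/5
Total weight = 1/20 + 3/5 = 13/20
P(W=0 | obs) = 1/20 / 13/20 = 1/13
P(W=1 | obs) = 3/5 / 13/20 = 12/13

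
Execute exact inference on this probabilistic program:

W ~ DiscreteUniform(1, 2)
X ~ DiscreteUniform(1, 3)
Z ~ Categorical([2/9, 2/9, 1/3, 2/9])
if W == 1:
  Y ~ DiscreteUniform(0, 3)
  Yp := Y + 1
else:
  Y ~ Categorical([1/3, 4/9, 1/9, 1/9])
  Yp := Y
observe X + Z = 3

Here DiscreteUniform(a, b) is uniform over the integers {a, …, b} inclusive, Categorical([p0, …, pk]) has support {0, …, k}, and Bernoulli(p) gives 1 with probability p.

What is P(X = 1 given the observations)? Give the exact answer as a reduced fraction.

Enumerate traces; 24 have nonzero weight after conditioning:
  (W=1, X=1, Z=2, Y=0) weight 1/72
  (W=1, X=1, Z=2, Y=1) weight 1/72
  (W=1, X=1, Z=2, Y=2) weight 1/72
  (W=1, X=1, Z=2, Y=3) weight 1/72
  (W=1, X=2, Z=1, Y=0) weight 1/108
  (W=1, X=2, Z=1, Y=1) weight 1/108
  (W=1, X=2, Z=1, Y=2) weight 1/108
  (W=1, X=2, Z=1, Y=3) weight 1/108
  (W=1, X=3, Z=0, Y=0) weight 1/108
  … 15 more
Group by X:
  weight(X=1) = 1/9
  weight(X=2) = 2/27
  weight(X=3) = 2/27
Total weight = 1/9 + 2/27 + 2/27 = 7/27
P(X=1 | obs) = 1/9 / 7/27 = 3/7
P(X=2 | obs) = 2/27 / 7/27 = 2/7
P(X=3 | obs) = 2/27 / 7/27 = 2/7

P(X = 1 | obs) = 3/7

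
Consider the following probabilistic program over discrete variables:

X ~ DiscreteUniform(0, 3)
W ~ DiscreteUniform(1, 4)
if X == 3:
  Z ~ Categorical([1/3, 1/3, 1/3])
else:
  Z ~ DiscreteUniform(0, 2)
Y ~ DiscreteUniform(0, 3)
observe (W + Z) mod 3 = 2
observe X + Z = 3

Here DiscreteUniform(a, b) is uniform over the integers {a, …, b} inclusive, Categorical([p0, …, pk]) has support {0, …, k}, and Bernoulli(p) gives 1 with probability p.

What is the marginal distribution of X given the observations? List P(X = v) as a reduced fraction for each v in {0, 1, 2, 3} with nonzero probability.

Enumerate traces; 16 have nonzero weight after conditioning:
  (X=1, W=3, Z=2, Y=0) weight 1/192
  (X=1, W=3, Z=2, Y=1) weight 1/192
  (X=1, W=3, Z=2, Y=2) weight 1/192
  (X=1, W=3, Z=2, Y=3) weight 1/192
  (X=2, W=1, Z=1, Y=0) weight 1/192
  (X=2, W=1, Z=1, Y=1) weight 1/192
  (X=2, W=1, Z=1, Y=2) weight 1/192
  (X=2, W=1, Z=1, Y=3) weight 1/192
  (X=3, W=2, Z=0, Y=0) weight 1/192
  … 7 more
Group by X:
  weight(X=1) = 1/48
  weight(X=2) = 1/24
  weight(X=3) = 1/48
Total weight = 1/48 + 1/24 + 1/48 = 1/12
P(X=1 | obs) = 1/48 / 1/12 = 1/4
P(X=2 | obs) = 1/24 / 1/12 = 1/2
P(X=3 | obs) = 1/48 / 1/12 = 1/4

P(X=1) = 1/4, P(X=2) = 1/2, P(X=3) = 1/4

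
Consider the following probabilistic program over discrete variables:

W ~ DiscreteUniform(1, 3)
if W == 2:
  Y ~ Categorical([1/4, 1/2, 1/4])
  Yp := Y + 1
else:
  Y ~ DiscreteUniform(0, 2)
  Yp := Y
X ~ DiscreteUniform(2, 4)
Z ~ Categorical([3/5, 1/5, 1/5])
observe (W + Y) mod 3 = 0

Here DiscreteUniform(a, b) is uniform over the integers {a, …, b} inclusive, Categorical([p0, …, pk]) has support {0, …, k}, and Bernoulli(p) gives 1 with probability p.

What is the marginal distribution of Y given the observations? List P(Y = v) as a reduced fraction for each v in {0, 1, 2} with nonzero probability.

Enumerate traces; 27 have nonzero weight after conditioning:
  (W=1, Y=2, X=2, Z=0) weight 1/45
  (W=1, Y=2, X=2, Z=1) weight 1/135
  (W=1, Y=2, X=2, Z=2) weight 1/135
  (W=1, Y=2, X=3, Z=0) weight 1/45
  (W=1, Y=2, X=3, Z=1) weight 1/135
  (W=1, Y=2, X=3, Z=2) weight 1/135
  (W=1, Y=2, X=4, Z=0) weight 1/45
  (W=1, Y=2, X=4, Z=1) weight 1/135
  (W=2, Y=1, X=2, Z=0) weight 1/30
  (W=3, Y=0, X=2, Z=0) weight 1/45
  … 17 more
Group by Y:
  weight(Y=0) = 1/9
  weight(Y=1) = 1/6
  weight(Y=2) = 1/9
Total weight = 1/9 + 1/6 + 1/9 = 7/18
P(Y=0 | obs) = 1/9 / 7/18 = 2/7
P(Y=1 | obs) = 1/6 / 7/18 = 3/7
P(Y=2 | obs) = 1/9 / 7/18 = 2/7

P(Y=0) = 2/7, P(Y=1) = 3/7, P(Y=2) = 2/7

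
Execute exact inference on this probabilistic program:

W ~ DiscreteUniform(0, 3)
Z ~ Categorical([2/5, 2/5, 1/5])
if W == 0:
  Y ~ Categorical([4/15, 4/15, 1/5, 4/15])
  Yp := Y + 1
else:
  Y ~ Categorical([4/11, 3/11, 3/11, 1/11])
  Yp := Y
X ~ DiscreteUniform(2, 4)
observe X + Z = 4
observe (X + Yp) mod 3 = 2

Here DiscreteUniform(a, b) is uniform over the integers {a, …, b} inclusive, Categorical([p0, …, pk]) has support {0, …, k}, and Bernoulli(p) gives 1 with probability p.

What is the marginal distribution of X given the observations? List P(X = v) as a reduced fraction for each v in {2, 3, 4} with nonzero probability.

P(X=2) = 43/177, P(X=3) = 179/531, P(X=4) = 223/531

Enumerate traces; 16 have nonzero weight after conditioning:
  (W=0, Z=0, Y=0, X=4) weight 2/225
  (W=0, Z=0, Y=3, X=4) weight 2/225
  (W=0, Z=1, Y=1, X=3) weight 2/225
  (W=0, Z=2, Y=2, X=2) weight 1/300
  (W=1, Z=0, Y=1, X=4) weight 1/110
  (W=1, Z=1, Y=2, X=3) weight 1/110
  (W=1, Z=2, Y=0, X=2) weight 1/165
  (W=1, Z=2, Y=3, X=2) weight 1/660
  … 8 more
Group by X:
  weight(X=2) = 43/1650
  weight(X=3) = 179/4950
  weight(X=4) = 223/4950
Total weight = 43/1650 + 179/4950 + 223/4950 = 59/550
P(X=2 | obs) = 43/1650 / 59/550 = 43/177
P(X=3 | obs) = 179/4950 / 59/550 = 179/531
P(X=4 | obs) = 223/4950 / 59/550 = 223/531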